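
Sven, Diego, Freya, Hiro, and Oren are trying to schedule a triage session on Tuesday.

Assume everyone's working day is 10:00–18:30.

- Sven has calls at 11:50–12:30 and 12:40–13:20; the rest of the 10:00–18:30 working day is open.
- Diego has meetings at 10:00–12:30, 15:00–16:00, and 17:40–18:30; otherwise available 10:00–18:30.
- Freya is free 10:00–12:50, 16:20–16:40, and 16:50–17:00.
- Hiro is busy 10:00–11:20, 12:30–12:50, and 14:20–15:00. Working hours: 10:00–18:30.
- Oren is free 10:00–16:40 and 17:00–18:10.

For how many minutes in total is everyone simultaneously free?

Sven free within 10:00–18:30: 10:00–11:50, 12:30–12:40, 13:20–18:30.
Diego free within 10:00–18:30: 12:30–15:00, 16:00–17:40.
Hiro free within 10:00–18:30: 11:20–12:30, 12:50–14:20, 15:00–18:30.
Sven ∩ Diego: 12:30–12:40, 13:20–15:00, 16:00–17:40.
Sven ∩ Diego ∩ Freya: 12:30–12:40, 16:20–16:40, 16:50–17:00.
Sven ∩ Diego ∩ Freya ∩ Hiro: 16:20–16:40, 16:50–17:00.
Sven ∩ Diego ∩ Freya ∩ Hiro ∩ Oren: 16:20–16:40.
Total common minutes: 20.

20 minutes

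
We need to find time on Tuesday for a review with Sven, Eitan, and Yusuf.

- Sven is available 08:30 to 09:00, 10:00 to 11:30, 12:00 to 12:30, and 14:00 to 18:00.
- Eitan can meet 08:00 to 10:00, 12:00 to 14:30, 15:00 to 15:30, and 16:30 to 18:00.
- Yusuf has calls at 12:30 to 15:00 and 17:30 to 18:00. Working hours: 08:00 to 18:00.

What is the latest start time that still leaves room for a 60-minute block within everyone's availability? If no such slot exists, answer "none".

Yusuf free within 08:00–18:00: 08:00–12:30, 15:00–17:30.
Sven ∩ Eitan: 08:30–09:00, 12:00–12:30, 14:00–14:30, 15:00–15:30, 16:30–18:00.
Sven ∩ Eitan ∩ Yusuf: 08:30–09:00, 12:00–12:30, 15:00–15:30, 16:30–17:30.
Windows ≥ 60 min: 16:30–17:30.
Latest start in the last window 16:30–17:30 is 17:30 − 60 min = 16:30.

16:30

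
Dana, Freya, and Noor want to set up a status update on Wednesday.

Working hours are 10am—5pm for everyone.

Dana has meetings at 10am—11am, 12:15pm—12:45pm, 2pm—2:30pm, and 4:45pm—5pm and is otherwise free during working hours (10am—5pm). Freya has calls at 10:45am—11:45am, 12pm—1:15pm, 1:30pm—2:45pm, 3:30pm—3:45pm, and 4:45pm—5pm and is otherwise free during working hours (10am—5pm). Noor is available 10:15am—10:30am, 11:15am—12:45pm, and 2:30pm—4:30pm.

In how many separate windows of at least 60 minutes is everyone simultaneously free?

Dana free within 10:00–17:00: 11:00–12:15, 12:45–14:00, 14:30–16:45.
Freya free within 10:00–17:00: 10:00–10:45, 11:45–12:00, 13:15–13:30, 14:45–15:30, 15:45–16:45.
Dana ∩ Freya: 11:45–12:00, 13:15–13:30, 14:45–15:30, 15:45–16:45.
Dana ∩ Freya ∩ Noor: 11:45–12:00, 14:45–15:30, 15:45–16:30.
Windows ≥ 60 min: (none).
That's 0 windows.

0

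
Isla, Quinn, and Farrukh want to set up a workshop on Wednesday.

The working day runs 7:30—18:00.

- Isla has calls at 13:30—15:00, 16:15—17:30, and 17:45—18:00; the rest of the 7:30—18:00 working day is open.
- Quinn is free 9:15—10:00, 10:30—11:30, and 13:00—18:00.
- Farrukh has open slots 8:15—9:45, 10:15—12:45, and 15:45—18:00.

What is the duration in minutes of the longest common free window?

Isla free within 07:30–18:00: 07:30–13:30, 15:00–16:15, 17:30–17:45.
Isla ∩ Quinn: 09:15–10:00, 10:30–11:30, 13:00–13:30, 15:00–16:15, 17:30–17:45.
Isla ∩ Quinn ∩ Farrukh: 09:15–09:45, 10:30–11:30, 15:45–16:15, 17:30–17:45.
Common window lengths: 30, 60, 30, 15 min; longest is 60.

60 minutes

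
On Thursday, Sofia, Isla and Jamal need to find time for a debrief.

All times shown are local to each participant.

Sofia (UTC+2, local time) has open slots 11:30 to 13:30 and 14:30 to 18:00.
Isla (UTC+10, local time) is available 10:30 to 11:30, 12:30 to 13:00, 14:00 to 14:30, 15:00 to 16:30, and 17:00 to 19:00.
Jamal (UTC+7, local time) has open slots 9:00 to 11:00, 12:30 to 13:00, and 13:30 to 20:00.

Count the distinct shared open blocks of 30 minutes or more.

0

Sofia → UTC: 09:30–11:30, 12:30–16:00.
Isla → UTC: 00:30–01:30, 02:30–03:00, 04:00–04:30, 05:00–06:30, 07:00–09:00.
Jamal → UTC: 02:00–04:00, 05:30–06:00, 06:30–13:00.
Sofia ∩ Isla: (none).
Sofia ∩ Isla ∩ Jamal: (none).
Windows ≥ 30 min: (none).
That's 0 windows.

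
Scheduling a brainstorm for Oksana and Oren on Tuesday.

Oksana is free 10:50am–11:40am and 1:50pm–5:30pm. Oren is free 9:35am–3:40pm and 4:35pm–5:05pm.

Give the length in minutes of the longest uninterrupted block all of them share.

110 minutes

Oksana ∩ Oren: 10:50–11:40, 13:50–15:40, 16:35–17:05.
Common window lengths: 50, 110, 30 min; longest is 110.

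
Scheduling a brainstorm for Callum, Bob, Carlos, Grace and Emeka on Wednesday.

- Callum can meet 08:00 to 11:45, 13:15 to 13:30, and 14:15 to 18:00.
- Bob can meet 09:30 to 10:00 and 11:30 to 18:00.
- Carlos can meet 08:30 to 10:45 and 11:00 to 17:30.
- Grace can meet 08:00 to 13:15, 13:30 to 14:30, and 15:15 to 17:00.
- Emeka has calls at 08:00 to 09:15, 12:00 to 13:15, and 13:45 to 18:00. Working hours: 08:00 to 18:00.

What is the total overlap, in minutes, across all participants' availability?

45 minutes

Emeka free within 08:00–18:00: 09:15–12:00, 13:15–13:45.
Callum ∩ Bob: 09:30–10:00, 11:30–11:45, 13:15–13:30, 14:15–18:00.
Callum ∩ Bob ∩ Carlos: 09:30–10:00, 11:30–11:45, 13:15–13:30, 14:15–17:30.
Callum ∩ Bob ∩ Carlos ∩ Grace: 09:30–10:00, 11:30–11:45, 14:15–14:30, 15:15–17:00.
Callum ∩ Bob ∩ Carlos ∩ Grace ∩ Emeka: 09:30–10:00, 11:30–11:45.
Total common minutes: 30 + 15 = 45.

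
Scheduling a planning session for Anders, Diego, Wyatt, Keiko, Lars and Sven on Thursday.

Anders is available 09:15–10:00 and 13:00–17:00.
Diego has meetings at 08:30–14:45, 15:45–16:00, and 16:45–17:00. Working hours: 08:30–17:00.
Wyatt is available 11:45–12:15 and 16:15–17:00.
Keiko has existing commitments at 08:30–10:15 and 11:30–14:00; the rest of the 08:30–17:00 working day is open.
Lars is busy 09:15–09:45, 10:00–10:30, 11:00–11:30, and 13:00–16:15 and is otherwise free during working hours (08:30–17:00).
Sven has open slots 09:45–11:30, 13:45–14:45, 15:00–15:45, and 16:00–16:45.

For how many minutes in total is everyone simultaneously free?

30 minutes

Diego free within 08:30–17:00: 14:45–15:45, 16:00–16:45.
Keiko free within 08:30–17:00: 10:15–11:30, 14:00–17:00.
Lars free within 08:30–17:00: 08:30–09:15, 09:45–10:00, 10:30–11:00, 11:30–13:00, 16:15–17:00.
Anders ∩ Diego: 14:45–15:45, 16:00–16:45.
Anders ∩ Diego ∩ Wyatt: 16:15–16:45.
Anders ∩ Diego ∩ Wyatt ∩ Keiko: 16:15–16:45.
Anders ∩ Diego ∩ Wyatt ∩ Keiko ∩ Lars: 16:15–16:45.
Anders ∩ Diego ∩ Wyatt ∩ Keiko ∩ Lars ∩ Sven: 16:15–16:45.
Total common minutes: 30.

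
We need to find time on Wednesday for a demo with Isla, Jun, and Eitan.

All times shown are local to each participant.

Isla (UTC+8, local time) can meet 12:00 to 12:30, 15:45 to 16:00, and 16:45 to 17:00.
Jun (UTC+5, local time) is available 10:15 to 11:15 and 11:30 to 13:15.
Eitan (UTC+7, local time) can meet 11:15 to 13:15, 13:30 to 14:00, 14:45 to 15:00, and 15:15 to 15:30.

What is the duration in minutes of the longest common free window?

15 minutes

Isla → UTC: 04:00–04:30, 07:45–08:00, 08:45–09:00.
Jun → UTC: 05:15–06:15, 06:30–08:15.
Eitan → UTC: 04:15–06:15, 06:30–07:00, 07:45–08:00, 08:15–08:30.
Isla ∩ Jun: 07:45–08:00.
Isla ∩ Jun ∩ Eitan: 07:45–08:00.
Single common window of 15 minutes.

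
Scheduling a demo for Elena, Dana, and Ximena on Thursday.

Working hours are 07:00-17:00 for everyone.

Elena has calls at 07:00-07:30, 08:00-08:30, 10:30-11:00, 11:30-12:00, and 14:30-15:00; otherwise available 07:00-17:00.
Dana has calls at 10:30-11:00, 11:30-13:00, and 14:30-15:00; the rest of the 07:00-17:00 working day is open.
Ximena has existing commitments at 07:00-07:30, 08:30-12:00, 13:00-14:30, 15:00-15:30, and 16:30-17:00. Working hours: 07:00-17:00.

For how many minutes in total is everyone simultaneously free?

90 minutes

Elena free within 07:00–17:00: 07:30–08:00, 08:30–10:30, 11:00–11:30, 12:00–14:30, 15:00–17:00.
Dana free within 07:00–17:00: 07:00–10:30, 11:00–11:30, 13:00–14:30, 15:00–17:00.
Ximena free within 07:00–17:00: 07:30–08:30, 12:00–13:00, 14:30–15:00, 15:30–16:30.
Elena ∩ Dana: 07:30–08:00, 08:30–10:30, 11:00–11:30, 13:00–14:30, 15:00–17:00.
Elena ∩ Dana ∩ Ximena: 07:30–08:00, 15:30–16:30.
Total common minutes: 30 + 60 = 90.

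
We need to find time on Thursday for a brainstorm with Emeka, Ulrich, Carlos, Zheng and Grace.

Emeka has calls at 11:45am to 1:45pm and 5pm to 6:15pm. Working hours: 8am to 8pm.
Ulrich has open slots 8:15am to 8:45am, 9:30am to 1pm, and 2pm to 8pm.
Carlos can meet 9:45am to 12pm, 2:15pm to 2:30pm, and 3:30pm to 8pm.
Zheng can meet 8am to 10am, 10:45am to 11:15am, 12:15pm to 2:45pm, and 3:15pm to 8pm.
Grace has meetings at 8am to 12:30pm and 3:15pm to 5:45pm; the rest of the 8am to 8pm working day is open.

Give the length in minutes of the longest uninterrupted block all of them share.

105 minutes

Emeka free within 08:00–20:00: 08:00–11:45, 13:45–17:00, 18:15–20:00.
Grace free within 08:00–20:00: 12:30–15:15, 17:45–20:00.
Emeka ∩ Ulrich: 08:15–08:45, 09:30–11:45, 14:00–17:00, 18:15–20:00.
Emeka ∩ Ulrich ∩ Carlos: 09:45–11:45, 14:15–14:30, 15:30–17:00, 18:15–20:00.
Emeka ∩ Ulrich ∩ Carlos ∩ Zheng: 09:45–10:00, 10:45–11:15, 14:15–14:30, 15:30–17:00, 18:15–20:00.
Emeka ∩ Ulrich ∩ Carlos ∩ Zheng ∩ Grace: 14:15–14:30, 18:15–20:00.
Common window lengths: 15, 105 min; longest is 105.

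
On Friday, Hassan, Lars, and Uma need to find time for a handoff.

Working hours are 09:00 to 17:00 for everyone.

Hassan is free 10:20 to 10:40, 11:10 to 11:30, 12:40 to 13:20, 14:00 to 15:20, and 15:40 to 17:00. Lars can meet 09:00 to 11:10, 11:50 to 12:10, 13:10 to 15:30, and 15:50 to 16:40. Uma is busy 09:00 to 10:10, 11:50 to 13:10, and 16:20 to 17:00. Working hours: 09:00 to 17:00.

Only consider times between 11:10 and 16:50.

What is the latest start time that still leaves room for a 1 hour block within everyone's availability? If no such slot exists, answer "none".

Uma free within 09:00–17:00: 10:10–11:50, 13:10–16:20.
Hassan ∩ Lars: 10:20–10:40, 13:10–13:20, 14:00–15:20, 15:50–16:40.
Hassan ∩ Lars ∩ Uma: 10:20–10:40, 13:10–13:20, 14:00–15:20, 15:50–16:20.
Restricted to 11:10–16:50: 13:10–13:20, 14:00–15:20, 15:50–16:20.
Windows ≥ 60 min: 14:00–15:20.
Latest start in the last window 14:00–15:20 is 15:20 − 60 min = 14:20.

14:20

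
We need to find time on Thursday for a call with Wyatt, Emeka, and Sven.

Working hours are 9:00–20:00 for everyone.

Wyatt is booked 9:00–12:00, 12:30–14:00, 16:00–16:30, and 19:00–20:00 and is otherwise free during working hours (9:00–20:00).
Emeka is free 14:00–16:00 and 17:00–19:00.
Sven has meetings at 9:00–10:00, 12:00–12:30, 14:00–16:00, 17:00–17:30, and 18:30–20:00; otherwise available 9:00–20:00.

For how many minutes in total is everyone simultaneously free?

60 minutes

Wyatt free within 09:00–20:00: 12:00–12:30, 14:00–16:00, 16:30–19:00.
Sven free within 09:00–20:00: 10:00–12:00, 12:30–14:00, 16:00–17:00, 17:30–18:30.
Wyatt ∩ Emeka: 14:00–16:00, 17:00–19:00.
Wyatt ∩ Emeka ∩ Sven: 17:30–18:30.
Total common minutes: 60.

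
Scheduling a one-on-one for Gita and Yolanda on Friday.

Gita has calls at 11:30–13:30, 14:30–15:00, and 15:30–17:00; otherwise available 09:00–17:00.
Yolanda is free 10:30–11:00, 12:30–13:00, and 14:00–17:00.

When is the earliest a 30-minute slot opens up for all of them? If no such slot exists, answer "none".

Gita free within 09:00–17:00: 09:00–11:30, 13:30–14:30, 15:00–15:30.
Gita ∩ Yolanda: 10:30–11:00, 14:00–14:30, 15:00–15:30.
Windows ≥ 30 min: 10:30–11:00, 14:00–14:30, 15:00–15:30.
Earliest such window starts at 10:30.

10:30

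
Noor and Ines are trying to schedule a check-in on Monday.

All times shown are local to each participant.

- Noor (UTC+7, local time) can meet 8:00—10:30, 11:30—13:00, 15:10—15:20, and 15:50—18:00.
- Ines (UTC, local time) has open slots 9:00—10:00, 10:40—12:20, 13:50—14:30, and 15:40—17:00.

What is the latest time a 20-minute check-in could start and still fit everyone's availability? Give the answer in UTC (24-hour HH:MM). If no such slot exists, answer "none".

Noor → UTC: 01:00–03:30, 04:30–06:00, 08:10–08:20, 08:50–11:00.
Ines → UTC: 09:00–10:00, 10:40–12:20, 13:50–14:30, 15:40–17:00.
Noor ∩ Ines: 09:00–10:00, 10:40–11:00.
Windows ≥ 20 min: 09:00–10:00, 10:40–11:00.
Latest start in the last window 10:40–11:00 is 11:00 − 20 min = 10:40.

10:40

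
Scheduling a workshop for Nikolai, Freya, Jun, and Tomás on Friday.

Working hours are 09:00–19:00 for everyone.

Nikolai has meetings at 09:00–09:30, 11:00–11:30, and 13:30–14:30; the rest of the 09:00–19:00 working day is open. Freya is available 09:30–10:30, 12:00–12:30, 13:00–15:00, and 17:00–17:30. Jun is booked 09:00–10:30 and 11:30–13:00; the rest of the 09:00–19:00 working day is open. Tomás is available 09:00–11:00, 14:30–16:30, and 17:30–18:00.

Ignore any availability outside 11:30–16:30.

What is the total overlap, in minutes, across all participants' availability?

Nikolai free within 09:00–19:00: 09:30–11:00, 11:30–13:30, 14:30–19:00.
Jun free within 09:00–19:00: 10:30–11:30, 13:00–19:00.
Nikolai ∩ Freya: 09:30–10:30, 12:00–12:30, 13:00–13:30, 14:30–15:00, 17:00–17:30.
Nikolai ∩ Freya ∩ Jun: 13:00–13:30, 14:30–15:00, 17:00–17:30.
Nikolai ∩ Freya ∩ Jun ∩ Tomás: 14:30–15:00.
Restricted to 11:30–16:30: 14:30–15:00.
Total common minutes: 30.

30 minutes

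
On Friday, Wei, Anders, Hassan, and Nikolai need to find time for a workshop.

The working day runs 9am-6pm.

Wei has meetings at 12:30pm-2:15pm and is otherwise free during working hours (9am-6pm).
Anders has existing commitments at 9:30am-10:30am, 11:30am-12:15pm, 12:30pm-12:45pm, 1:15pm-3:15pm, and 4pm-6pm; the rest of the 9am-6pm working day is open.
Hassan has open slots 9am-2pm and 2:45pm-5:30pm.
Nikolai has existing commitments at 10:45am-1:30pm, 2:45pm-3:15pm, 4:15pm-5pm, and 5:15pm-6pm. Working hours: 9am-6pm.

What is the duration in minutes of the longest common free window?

45 minutes

Wei free within 09:00–18:00: 09:00–12:30, 14:15–18:00.
Anders free within 09:00–18:00: 09:00–09:30, 10:30–11:30, 12:15–12:30, 12:45–13:15, 15:15–16:00.
Nikolai free within 09:00–18:00: 09:00–10:45, 13:30–14:45, 15:15–16:15, 17:00–17:15.
Wei ∩ Anders: 09:00–09:30, 10:30–11:30, 12:15–12:30, 15:15–16:00.
Wei ∩ Anders ∩ Hassan: 09:00–09:30, 10:30–11:30, 12:15–12:30, 15:15–16:00.
Wei ∩ Anders ∩ Hassan ∩ Nikolai: 09:00–09:30, 10:30–10:45, 15:15–16:00.
Common window lengths: 30, 15, 45 min; longest is 45.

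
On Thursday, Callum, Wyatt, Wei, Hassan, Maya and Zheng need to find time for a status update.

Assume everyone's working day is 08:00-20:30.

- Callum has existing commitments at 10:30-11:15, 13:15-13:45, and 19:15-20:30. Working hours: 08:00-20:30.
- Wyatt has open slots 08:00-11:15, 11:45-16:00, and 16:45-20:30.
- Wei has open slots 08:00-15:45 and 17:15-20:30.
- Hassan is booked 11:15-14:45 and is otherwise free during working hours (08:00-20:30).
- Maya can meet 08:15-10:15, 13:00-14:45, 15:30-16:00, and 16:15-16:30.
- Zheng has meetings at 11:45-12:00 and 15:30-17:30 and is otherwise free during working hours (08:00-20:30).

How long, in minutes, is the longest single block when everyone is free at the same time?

Callum free within 08:00–20:30: 08:00–10:30, 11:15–13:15, 13:45–19:15.
Hassan free within 08:00–20:30: 08:00–11:15, 14:45–20:30.
Zheng free within 08:00–20:30: 08:00–11:45, 12:00–15:30, 17:30–20:30.
Callum ∩ Wyatt: 08:00–10:30, 11:45–13:15, 13:45–16:00, 16:45–19:15.
Callum ∩ Wyatt ∩ Wei: 08:00–10:30, 11:45–13:15, 13:45–15:45, 17:15–19:15.
Callum ∩ Wyatt ∩ Wei ∩ Hassan: 08:00–10:30, 14:45–15:45, 17:15–19:15.
Callum ∩ Wyatt ∩ Wei ∩ Hassan ∩ Maya: 08:15–10:15, 15:30–15:45.
Callum ∩ Wyatt ∩ Wei ∩ Hassan ∩ Maya ∩ Zheng: 08:15–10:15.
Single common window of 120 minutes.

120 minutes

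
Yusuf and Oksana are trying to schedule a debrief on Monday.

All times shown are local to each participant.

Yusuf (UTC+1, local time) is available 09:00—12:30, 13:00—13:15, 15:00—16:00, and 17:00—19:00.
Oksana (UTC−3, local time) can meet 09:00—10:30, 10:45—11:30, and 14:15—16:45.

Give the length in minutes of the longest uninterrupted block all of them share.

Yusuf → UTC: 08:00–11:30, 12:00–12:15, 14:00–15:00, 16:00–18:00.
Oksana → UTC: 12:00–13:30, 13:45–14:30, 17:15–19:45.
Yusuf ∩ Oksana: 12:00–12:15, 14:00–14:30, 17:15–18:00.
Common window lengths: 15, 30, 45 min; longest is 45.

45 minutes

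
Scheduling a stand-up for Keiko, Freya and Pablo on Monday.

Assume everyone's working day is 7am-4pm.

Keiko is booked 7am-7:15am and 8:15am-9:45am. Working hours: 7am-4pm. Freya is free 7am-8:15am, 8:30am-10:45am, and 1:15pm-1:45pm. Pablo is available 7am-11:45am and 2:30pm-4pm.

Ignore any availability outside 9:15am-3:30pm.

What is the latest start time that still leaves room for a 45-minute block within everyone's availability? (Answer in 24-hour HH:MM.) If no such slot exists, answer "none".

Keiko free within 07:00–16:00: 07:15–08:15, 09:45–16:00.
Keiko ∩ Freya: 07:15–08:15, 09:45–10:45, 13:15–13:45.
Keiko ∩ Freya ∩ Pablo: 07:15–08:15, 09:45–10:45.
Restricted to 09:15–15:30: 09:45–10:45.
Windows ≥ 45 min: 09:45–10:45.
Latest start in the last window 09:45–10:45 is 10:45 − 45 min = 10:00.

10:00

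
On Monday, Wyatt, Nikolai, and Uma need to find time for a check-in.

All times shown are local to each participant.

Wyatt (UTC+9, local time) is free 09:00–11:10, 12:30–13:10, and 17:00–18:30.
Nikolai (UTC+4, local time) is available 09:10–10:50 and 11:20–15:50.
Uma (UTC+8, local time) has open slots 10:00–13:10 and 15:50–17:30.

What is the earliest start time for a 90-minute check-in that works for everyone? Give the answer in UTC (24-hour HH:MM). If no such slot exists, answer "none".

08:00

Wyatt → UTC: 00:00–02:10, 03:30–04:10, 08:00–09:30.
Nikolai → UTC: 05:10–06:50, 07:20–11:50.
Uma → UTC: 02:00–05:10, 07:50–09:30.
Wyatt ∩ Nikolai: 08:00–09:30.
Wyatt ∩ Nikolai ∩ Uma: 08:00–09:30.
Windows ≥ 90 min: 08:00–09:30.
Earliest such window starts at 08:00.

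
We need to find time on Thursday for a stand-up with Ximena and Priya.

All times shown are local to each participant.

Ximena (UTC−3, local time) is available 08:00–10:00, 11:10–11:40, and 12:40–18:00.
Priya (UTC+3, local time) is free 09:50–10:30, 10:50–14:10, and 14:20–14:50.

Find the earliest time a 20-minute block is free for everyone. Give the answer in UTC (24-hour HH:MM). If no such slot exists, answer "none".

11:20

Ximena → UTC: 11:00–13:00, 14:10–14:40, 15:40–21:00.
Priya → UTC: 06:50–07:30, 07:50–11:10, 11:20–11:50.
Ximena ∩ Priya: 11:00–11:10, 11:20–11:50.
Windows ≥ 20 min: 11:20–11:50.
Earliest such window starts at 11:20.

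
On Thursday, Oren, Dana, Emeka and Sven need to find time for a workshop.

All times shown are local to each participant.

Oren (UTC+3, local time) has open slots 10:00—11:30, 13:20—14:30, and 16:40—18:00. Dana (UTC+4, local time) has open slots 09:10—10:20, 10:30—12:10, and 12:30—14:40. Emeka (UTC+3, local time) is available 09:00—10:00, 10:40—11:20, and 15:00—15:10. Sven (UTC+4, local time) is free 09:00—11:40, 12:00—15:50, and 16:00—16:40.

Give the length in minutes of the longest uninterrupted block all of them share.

10 minutes

Oren → UTC: 07:00–08:30, 10:20–11:30, 13:40–15:00.
Dana → UTC: 05:10–06:20, 06:30–08:10, 08:30–10:40.
Emeka → UTC: 06:00–07:00, 07:40–08:20, 12:00–12:10.
Sven → UTC: 05:00–07:40, 08:00–11:50, 12:00–12:40.
Oren ∩ Dana: 07:00–08:10, 10:20–10:40.
Oren ∩ Dana ∩ Emeka: 07:40–08:10.
Oren ∩ Dana ∩ Emeka ∩ Sven: 08:00–08:10.
Single common window of 10 minutes.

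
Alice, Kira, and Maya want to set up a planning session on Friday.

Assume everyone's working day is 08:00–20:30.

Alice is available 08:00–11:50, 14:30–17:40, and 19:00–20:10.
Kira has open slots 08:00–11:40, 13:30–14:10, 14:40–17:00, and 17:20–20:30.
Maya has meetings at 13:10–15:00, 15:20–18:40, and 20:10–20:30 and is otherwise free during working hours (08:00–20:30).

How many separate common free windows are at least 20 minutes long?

Maya free within 08:00–20:30: 08:00–13:10, 15:00–15:20, 18:40–20:10.
Alice ∩ Kira: 08:00–11:40, 14:40–17:00, 17:20–17:40, 19:00–20:10.
Alice ∩ Kira ∩ Maya: 08:00–11:40, 15:00–15:20, 19:00–20:10.
Windows ≥ 20 min: 08:00–11:40, 15:00–15:20, 19:00–20:10.
That's 3 windows.

3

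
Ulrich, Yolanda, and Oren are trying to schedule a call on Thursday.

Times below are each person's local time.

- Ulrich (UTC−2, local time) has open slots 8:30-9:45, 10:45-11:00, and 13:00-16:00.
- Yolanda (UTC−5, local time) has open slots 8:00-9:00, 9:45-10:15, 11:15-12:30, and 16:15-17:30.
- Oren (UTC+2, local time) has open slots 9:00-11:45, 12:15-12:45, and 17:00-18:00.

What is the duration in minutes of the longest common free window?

Ulrich → UTC: 10:30–11:45, 12:45–13:00, 15:00–18:00.
Yolanda → UTC: 13:00–14:00, 14:45–15:15, 16:15–17:30, 21:15–22:30.
Oren → UTC: 07:00–09:45, 10:15–10:45, 15:00–16:00.
Ulrich ∩ Yolanda: 15:00–15:15, 16:15–17:30.
Ulrich ∩ Yolanda ∩ Oren: 15:00–15:15.
Single common window of 15 minutes.

15 minutes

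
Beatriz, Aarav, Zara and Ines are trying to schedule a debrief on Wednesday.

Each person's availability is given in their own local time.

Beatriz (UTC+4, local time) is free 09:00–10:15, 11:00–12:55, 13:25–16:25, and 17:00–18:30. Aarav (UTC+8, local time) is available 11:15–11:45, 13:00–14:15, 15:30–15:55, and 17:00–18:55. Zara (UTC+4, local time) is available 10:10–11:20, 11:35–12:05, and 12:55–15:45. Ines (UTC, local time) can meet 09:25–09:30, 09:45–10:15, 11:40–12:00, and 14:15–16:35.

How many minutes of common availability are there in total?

Beatriz → UTC: 05:00–06:15, 07:00–08:55, 09:25–12:25, 13:00–14:30.
Aarav → UTC: 03:15–03:45, 05:00–06:15, 07:30–07:55, 09:00–10:55.
Zara → UTC: 06:10–07:20, 07:35–08:05, 08:55–11:45.
Ines → UTC: 09:25–09:30, 09:45–10:15, 11:40–12:00, 14:15–16:35.
Beatriz ∩ Aarav: 05:00–06:15, 07:30–07:55, 09:25–10:55.
Beatriz ∩ Aarav ∩ Zara: 06:10–06:15, 07:35–07:55, 09:25–10:55.
Beatriz ∩ Aarav ∩ Zara ∩ Ines: 09:25–09:30, 09:45–10:15.
Total common minutes: 5 + 30 = 35.

35 minutes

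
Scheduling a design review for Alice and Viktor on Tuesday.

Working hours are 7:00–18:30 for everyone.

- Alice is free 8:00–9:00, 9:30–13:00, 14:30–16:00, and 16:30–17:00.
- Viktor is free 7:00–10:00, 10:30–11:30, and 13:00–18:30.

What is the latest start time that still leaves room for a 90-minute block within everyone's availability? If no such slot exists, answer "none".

14:30

Alice ∩ Viktor: 08:00–09:00, 09:30–10:00, 10:30–11:30, 14:30–16:00, 16:30–17:00.
Windows ≥ 90 min: 14:30–16:00.
Latest start in the last window 14:30–16:00 is 16:00 − 90 min = 14:30.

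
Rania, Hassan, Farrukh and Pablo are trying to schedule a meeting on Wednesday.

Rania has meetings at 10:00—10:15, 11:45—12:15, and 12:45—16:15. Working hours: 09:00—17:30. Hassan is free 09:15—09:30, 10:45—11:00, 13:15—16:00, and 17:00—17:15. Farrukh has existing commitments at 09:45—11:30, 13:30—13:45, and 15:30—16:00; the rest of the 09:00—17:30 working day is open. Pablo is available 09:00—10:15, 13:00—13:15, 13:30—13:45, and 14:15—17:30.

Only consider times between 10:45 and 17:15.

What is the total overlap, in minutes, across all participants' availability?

Rania free within 09:00–17:30: 09:00–10:00, 10:15–11:45, 12:15–12:45, 16:15–17:30.
Farrukh free within 09:00–17:30: 09:00–09:45, 11:30–13:30, 13:45–15:30, 16:00–17:30.
Rania ∩ Hassan: 09:15–09:30, 10:45–11:00, 17:00–17:15.
Rania ∩ Hassan ∩ Farrukh: 09:15–09:30, 17:00–17:15.
Rania ∩ Hassan ∩ Farrukh ∩ Pablo: 09:15–09:30, 17:00–17:15.
Restricted to 10:45–17:15: 17:00–17:15.
Total common minutes: 15.

15 minutes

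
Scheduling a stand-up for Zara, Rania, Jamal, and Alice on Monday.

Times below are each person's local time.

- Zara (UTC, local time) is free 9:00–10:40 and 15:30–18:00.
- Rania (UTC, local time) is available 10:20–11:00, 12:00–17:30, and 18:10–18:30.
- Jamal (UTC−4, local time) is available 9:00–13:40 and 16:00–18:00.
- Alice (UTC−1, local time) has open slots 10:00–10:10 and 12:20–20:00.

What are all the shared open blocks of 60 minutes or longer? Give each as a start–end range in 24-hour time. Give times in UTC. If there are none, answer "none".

15:30–17:30

Zara → UTC: 09:00–10:40, 15:30–18:00.
Rania → UTC: 10:20–11:00, 12:00–17:30, 18:10–18:30.
Jamal → UTC: 13:00–17:40, 20:00–22:00.
Alice → UTC: 11:00–11:10, 13:20–21:00.
Zara ∩ Rania: 10:20–10:40, 15:30–17:30.
Zara ∩ Rania ∩ Jamal: 15:30–17:30.
Zara ∩ Rania ∩ Jamal ∩ Alice: 15:30–17:30.
Windows ≥ 60 min: 15:30–17:30.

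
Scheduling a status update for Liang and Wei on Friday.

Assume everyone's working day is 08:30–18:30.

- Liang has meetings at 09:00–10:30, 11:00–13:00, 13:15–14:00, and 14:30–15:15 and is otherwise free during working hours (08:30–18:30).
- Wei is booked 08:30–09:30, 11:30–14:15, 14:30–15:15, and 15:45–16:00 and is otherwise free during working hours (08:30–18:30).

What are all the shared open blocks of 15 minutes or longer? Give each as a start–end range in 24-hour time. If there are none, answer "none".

Liang free within 08:30–18:30: 08:30–09:00, 10:30–11:00, 13:00–13:15, 14:00–14:30, 15:15–18:30.
Wei free within 08:30–18:30: 09:30–11:30, 14:15–14:30, 15:15–15:45, 16:00–18:30.
Liang ∩ Wei: 10:30–11:00, 14:15–14:30, 15:15–15:45, 16:00–18:30.
Windows ≥ 15 min: 10:30–11:00, 14:15–14:30, 15:15–15:45, 16:00–18:30.

10:30–11:00, 14:15–14:30, 15:15–15:45, 16:00–18:30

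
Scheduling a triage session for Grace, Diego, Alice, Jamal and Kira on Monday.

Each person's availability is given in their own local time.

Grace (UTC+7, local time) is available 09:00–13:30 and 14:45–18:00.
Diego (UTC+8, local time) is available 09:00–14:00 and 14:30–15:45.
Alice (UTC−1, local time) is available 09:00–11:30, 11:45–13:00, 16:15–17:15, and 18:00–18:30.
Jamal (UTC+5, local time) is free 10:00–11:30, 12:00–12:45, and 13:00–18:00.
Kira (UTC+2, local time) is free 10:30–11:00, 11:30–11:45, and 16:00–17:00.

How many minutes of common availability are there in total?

Grace → UTC: 02:00–06:30, 07:45–11:00.
Diego → UTC: 01:00–06:00, 06:30–07:45.
Alice → UTC: 10:00–12:30, 12:45–14:00, 17:15–18:15, 19:00–19:30.
Jamal → UTC: 05:00–06:30, 07:00–07:45, 08:00–13:00.
Kira → UTC: 08:30–09:00, 09:30–09:45, 14:00–15:00.
Grace ∩ Diego: 02:00–06:00.
Grace ∩ Diego ∩ Alice: (none).
Grace ∩ Diego ∩ Alice ∩ Jamal: (none).
Grace ∩ Diego ∩ Alice ∩ Jamal ∩ Kira: (none).
Total common minutes: 0.

0 minutes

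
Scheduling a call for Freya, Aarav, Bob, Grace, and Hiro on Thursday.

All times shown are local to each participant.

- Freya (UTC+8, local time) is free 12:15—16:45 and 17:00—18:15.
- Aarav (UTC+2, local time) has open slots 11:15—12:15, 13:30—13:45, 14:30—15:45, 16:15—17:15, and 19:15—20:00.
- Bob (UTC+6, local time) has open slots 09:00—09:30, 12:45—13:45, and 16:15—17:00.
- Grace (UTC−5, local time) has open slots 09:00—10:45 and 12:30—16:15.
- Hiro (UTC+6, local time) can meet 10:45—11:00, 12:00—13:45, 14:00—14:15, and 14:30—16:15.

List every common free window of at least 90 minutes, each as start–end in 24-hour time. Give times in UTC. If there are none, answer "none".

none

Freya → UTC: 04:15–08:45, 09:00–10:15.
Aarav → UTC: 09:15–10:15, 11:30–11:45, 12:30–13:45, 14:15–15:15, 17:15–18:00.
Bob → UTC: 03:00–03:30, 06:45–07:45, 10:15–11:00.
Grace → UTC: 14:00–15:45, 17:30–21:15.
Hiro → UTC: 04:45–05:00, 06:00–07:45, 08:00–08:15, 08:30–10:15.
Freya ∩ Aarav: 09:15–10:15.
Freya ∩ Aarav ∩ Bob: (none).
Freya ∩ Aarav ∩ Bob ∩ Grace: (none).
Freya ∩ Aarav ∩ Bob ∩ Grace ∩ Hiro: (none).
Windows ≥ 90 min: (none).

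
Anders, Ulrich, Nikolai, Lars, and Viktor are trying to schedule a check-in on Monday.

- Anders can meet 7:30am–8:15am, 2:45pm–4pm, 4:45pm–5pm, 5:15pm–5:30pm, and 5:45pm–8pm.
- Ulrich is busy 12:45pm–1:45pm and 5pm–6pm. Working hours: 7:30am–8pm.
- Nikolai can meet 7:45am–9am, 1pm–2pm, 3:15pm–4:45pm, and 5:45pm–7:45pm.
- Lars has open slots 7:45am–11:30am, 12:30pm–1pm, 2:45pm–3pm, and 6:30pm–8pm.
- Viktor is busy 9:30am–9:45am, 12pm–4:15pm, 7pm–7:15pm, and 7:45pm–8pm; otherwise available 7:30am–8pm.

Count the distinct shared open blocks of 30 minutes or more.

Ulrich free within 07:30–20:00: 07:30–12:45, 13:45–17:00, 18:00–20:00.
Viktor free within 07:30–20:00: 07:30–09:30, 09:45–12:00, 16:15–19:00, 19:15–19:45.
Anders ∩ Ulrich: 07:30–08:15, 14:45–16:00, 16:45–17:00, 18:00–20:00.
Anders ∩ Ulrich ∩ Nikolai: 07:45–08:15, 15:15–16:00, 18:00–19:45.
Anders ∩ Ulrich ∩ Nikolai ∩ Lars: 07:45–08:15, 18:30–19:45.
Anders ∩ Ulrich ∩ Nikolai ∩ Lars ∩ Viktor: 07:45–08:15, 18:30–19:00, 19:15–19:45.
Windows ≥ 30 min: 07:45–08:15, 18:30–19:00, 19:15–19:45.
That's 3 windows.

3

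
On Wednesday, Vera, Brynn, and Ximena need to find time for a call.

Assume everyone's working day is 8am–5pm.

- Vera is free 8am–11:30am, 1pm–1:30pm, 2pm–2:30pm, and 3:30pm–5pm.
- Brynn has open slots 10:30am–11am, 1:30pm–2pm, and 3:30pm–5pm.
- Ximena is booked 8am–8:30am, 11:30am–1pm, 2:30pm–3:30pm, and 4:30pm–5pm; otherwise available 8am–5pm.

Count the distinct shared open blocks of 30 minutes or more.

2

Ximena free within 08:00–17:00: 08:30–11:30, 13:00–14:30, 15:30–16:30.
Vera ∩ Brynn: 10:30–11:00, 15:30–17:00.
Vera ∩ Brynn ∩ Ximena: 10:30–11:00, 15:30–16:30.
Windows ≥ 30 min: 10:30–11:00, 15:30–16:30.
That's 2 windows.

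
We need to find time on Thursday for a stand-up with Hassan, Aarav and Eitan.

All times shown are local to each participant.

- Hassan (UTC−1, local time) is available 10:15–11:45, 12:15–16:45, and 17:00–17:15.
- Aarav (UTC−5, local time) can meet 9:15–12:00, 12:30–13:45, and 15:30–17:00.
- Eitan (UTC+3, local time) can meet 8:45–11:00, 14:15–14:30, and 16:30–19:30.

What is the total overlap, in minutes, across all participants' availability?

Hassan → UTC: 11:15–12:45, 13:15–17:45, 18:00–18:15.
Aarav → UTC: 14:15–17:00, 17:30–18:45, 20:30–22:00.
Eitan → UTC: 05:45–08:00, 11:15–11:30, 13:30–16:30.
Hassan ∩ Aarav: 14:15–17:00, 17:30–17:45, 18:00–18:15.
Hassan ∩ Aarav ∩ Eitan: 14:15–16:30.
Total common minutes: 135.

135 minutes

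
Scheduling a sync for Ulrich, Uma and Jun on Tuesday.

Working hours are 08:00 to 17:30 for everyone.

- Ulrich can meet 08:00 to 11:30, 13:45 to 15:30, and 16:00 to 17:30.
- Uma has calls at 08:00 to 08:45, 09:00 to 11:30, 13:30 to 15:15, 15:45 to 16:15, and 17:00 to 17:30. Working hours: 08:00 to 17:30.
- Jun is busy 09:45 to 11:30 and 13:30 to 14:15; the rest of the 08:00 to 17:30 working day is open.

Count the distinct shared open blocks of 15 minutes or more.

3

Uma free within 08:00–17:30: 08:45–09:00, 11:30–13:30, 15:15–15:45, 16:15–17:00.
Jun free within 08:00–17:30: 08:00–09:45, 11:30–13:30, 14:15–17:30.
Ulrich ∩ Uma: 08:45–09:00, 15:15–15:30, 16:15–17:00.
Ulrich ∩ Uma ∩ Jun: 08:45–09:00, 15:15–15:30, 16:15–17:00.
Windows ≥ 15 min: 08:45–09:00, 15:15–15:30, 16:15–17:00.
That's 3 windows.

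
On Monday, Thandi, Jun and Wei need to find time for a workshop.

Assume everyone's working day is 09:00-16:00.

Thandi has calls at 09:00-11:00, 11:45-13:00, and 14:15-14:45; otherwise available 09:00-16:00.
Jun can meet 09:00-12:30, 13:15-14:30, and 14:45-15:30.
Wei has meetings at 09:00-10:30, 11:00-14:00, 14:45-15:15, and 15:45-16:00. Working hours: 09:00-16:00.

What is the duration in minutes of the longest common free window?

Thandi free within 09:00–16:00: 11:00–11:45, 13:00–14:15, 14:45–16:00.
Wei free within 09:00–16:00: 10:30–11:00, 14:00–14:45, 15:15–15:45.
Thandi ∩ Jun: 11:00–11:45, 13:15–14:15, 14:45–15:30.
Thandi ∩ Jun ∩ Wei: 14:00–14:15, 15:15–15:30.
Common window lengths: 15, 15 min; longest is 15.

15 minutes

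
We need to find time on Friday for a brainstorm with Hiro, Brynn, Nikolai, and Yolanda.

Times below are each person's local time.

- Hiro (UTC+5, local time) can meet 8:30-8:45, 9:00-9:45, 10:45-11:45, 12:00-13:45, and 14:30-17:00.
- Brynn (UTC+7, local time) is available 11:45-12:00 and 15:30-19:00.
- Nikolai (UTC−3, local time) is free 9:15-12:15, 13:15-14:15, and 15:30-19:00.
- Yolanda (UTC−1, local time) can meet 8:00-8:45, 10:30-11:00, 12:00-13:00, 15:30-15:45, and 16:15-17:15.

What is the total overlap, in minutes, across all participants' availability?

0 minutes

Hiro → UTC: 03:30–03:45, 04:00–04:45, 05:45–06:45, 07:00–08:45, 09:30–12:00.
Brynn → UTC: 04:45–05:00, 08:30–12:00.
Nikolai → UTC: 12:15–15:15, 16:15–17:15, 18:30–22:00.
Yolanda → UTC: 09:00–09:45, 11:30–12:00, 13:00–14:00, 16:30–16:45, 17:15–18:15.
Hiro ∩ Brynn: 08:30–08:45, 09:30–12:00.
Hiro ∩ Brynn ∩ Nikolai: (none).
Hiro ∩ Brynn ∩ Nikolai ∩ Yolanda: (none).
Total common minutes: 0.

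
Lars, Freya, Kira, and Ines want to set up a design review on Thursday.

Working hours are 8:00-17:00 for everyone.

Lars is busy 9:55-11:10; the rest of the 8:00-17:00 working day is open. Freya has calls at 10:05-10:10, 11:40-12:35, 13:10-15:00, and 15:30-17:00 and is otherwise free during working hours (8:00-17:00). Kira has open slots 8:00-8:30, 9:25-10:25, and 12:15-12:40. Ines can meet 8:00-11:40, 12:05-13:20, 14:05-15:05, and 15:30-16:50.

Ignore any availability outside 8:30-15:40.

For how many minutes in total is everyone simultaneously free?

Lars free within 08:00–17:00: 08:00–09:55, 11:10–17:00.
Freya free within 08:00–17:00: 08:00–10:05, 10:10–11:40, 12:35–13:10, 15:00–15:30.
Lars ∩ Freya: 08:00–09:55, 11:10–11:40, 12:35–13:10, 15:00–15:30.
Lars ∩ Freya ∩ Kira: 08:00–08:30, 09:25–09:55, 12:35–12:40.
Lars ∩ Freya ∩ Kira ∩ Ines: 08:00–08:30, 09:25–09:55, 12:35–12:40.
Restricted to 08:30–15:40: 09:25–09:55, 12:35–12:40.
Total common minutes: 30 + 5 = 35.

35 minutes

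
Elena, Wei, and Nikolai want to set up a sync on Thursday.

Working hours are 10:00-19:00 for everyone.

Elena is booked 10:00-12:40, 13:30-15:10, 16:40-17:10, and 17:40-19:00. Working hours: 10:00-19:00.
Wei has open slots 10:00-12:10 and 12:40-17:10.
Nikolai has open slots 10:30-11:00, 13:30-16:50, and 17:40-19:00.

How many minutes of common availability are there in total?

Elena free within 10:00–19:00: 12:40–13:30, 15:10–16:40, 17:10–17:40.
Elena ∩ Wei: 12:40–13:30, 15:10–16:40.
Elena ∩ Wei ∩ Nikolai: 15:10–16:40.
Total common minutes: 90.

90 minutes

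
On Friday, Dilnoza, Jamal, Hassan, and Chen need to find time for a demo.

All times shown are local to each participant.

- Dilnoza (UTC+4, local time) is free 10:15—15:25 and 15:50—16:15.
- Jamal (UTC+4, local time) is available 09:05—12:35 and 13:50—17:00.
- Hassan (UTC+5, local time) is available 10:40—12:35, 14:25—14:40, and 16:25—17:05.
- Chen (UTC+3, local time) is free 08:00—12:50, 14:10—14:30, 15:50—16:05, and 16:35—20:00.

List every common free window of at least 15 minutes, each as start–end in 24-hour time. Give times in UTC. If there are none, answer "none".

06:15–07:35

Dilnoza → UTC: 06:15–11:25, 11:50–12:15.
Jamal → UTC: 05:05–08:35, 09:50–13:00.
Hassan → UTC: 05:40–07:35, 09:25–09:40, 11:25–12:05.
Chen → UTC: 05:00–09:50, 11:10–11:30, 12:50–13:05, 13:35–17:00.
Dilnoza ∩ Jamal: 06:15–08:35, 09:50–11:25, 11:50–12:15.
Dilnoza ∩ Jamal ∩ Hassan: 06:15–07:35, 11:50–12:05.
Dilnoza ∩ Jamal ∩ Hassan ∩ Chen: 06:15–07:35.
Windows ≥ 15 min: 06:15–07:35.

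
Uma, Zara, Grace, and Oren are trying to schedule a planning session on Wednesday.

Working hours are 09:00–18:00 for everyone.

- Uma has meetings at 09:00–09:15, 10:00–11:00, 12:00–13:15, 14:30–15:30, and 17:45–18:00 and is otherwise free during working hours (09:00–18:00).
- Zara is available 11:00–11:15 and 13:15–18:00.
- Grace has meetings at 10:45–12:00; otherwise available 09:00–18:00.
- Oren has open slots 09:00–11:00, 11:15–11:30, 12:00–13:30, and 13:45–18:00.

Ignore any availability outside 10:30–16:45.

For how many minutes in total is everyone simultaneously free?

135 minutes

Uma free within 09:00–18:00: 09:15–10:00, 11:00–12:00, 13:15–14:30, 15:30–17:45.
Grace free within 09:00–18:00: 09:00–10:45, 12:00–18:00.
Uma ∩ Zara: 11:00–11:15, 13:15–14:30, 15:30–17:45.
Uma ∩ Zara ∩ Grace: 13:15–14:30, 15:30–17:45.
Uma ∩ Zara ∩ Grace ∩ Oren: 13:15–13:30, 13:45–14:30, 15:30–17:45.
Restricted to 10:30–16:45: 13:15–13:30, 13:45–14:30, 15:30–16:45.
Total common minutes: 15 + 45 + 75 = 135.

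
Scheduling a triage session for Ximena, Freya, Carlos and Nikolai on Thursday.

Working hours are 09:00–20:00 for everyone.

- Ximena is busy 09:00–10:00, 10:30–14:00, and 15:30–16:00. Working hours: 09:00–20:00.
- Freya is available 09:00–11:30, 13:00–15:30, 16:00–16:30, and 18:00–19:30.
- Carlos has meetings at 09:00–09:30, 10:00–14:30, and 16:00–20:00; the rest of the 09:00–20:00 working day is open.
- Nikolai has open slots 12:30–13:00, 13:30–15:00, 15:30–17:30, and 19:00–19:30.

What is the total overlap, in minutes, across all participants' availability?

30 minutes

Ximena free within 09:00–20:00: 10:00–10:30, 14:00–15:30, 16:00–20:00.
Carlos free within 09:00–20:00: 09:30–10:00, 14:30–16:00.
Ximena ∩ Freya: 10:00–10:30, 14:00–15:30, 16:00–16:30, 18:00–19:30.
Ximena ∩ Freya ∩ Carlos: 14:30–15:30.
Ximena ∩ Freya ∩ Carlos ∩ Nikolai: 14:30–15:00.
Total common minutes: 30.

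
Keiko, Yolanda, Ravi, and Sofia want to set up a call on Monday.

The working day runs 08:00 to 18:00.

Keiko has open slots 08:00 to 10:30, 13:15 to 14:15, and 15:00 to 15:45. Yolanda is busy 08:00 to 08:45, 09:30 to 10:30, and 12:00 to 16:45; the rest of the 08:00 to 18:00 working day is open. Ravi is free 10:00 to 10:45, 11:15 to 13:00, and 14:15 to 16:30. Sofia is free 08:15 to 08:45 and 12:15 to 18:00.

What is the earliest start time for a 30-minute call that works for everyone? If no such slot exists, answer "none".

none

Yolanda free within 08:00–18:00: 08:45–09:30, 10:30–12:00, 16:45–18:00.
Keiko ∩ Yolanda: 08:45–09:30.
Keiko ∩ Yolanda ∩ Ravi: (none).
Keiko ∩ Yolanda ∩ Ravi ∩ Sofia: (none).
Windows ≥ 30 min: (none).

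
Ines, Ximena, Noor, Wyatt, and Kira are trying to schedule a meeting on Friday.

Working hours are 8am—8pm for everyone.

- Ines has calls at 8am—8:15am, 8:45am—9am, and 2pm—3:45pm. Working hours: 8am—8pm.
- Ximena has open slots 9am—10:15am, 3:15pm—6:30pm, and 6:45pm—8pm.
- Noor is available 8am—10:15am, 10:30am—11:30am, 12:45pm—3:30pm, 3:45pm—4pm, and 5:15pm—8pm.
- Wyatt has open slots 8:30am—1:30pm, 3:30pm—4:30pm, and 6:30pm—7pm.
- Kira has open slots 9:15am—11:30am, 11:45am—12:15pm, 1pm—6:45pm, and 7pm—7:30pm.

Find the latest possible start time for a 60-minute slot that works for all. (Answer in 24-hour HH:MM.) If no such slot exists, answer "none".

09:15

Ines free within 08:00–20:00: 08:15–08:45, 09:00–14:00, 15:45–20:00.
Ines ∩ Ximena: 09:00–10:15, 15:45–18:30, 18:45–20:00.
Ines ∩ Ximena ∩ Noor: 09:00–10:15, 15:45–16:00, 17:15–18:30, 18:45–20:00.
Ines ∩ Ximena ∩ Noor ∩ Wyatt: 09:00–10:15, 15:45–16:00, 18:45–19:00.
Ines ∩ Ximena ∩ Noor ∩ Wyatt ∩ Kira: 09:15–10:15, 15:45–16:00.
Windows ≥ 60 min: 09:15–10:15.
Latest start in the last window 09:15–10:15 is 10:15 − 60 min = 09:15.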